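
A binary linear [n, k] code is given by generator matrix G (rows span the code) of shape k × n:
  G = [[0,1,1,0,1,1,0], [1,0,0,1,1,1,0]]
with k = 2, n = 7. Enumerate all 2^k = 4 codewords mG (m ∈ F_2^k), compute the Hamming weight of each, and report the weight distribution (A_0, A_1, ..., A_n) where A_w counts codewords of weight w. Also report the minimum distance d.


Weight distribution: A_0 = 1, A_4 = 3. Minimum distance d = 4.

Enumerate all 2^2 = 4 messages m ∈ F_2^2.
For each, compute codeword c = mG in F_2^7, then tally its weight.
  m = 00 → c = 0000000, weight = 0.
  m = 10 → c = 0110110, weight = 4.
  m = 01 → c = 1001110, weight = 4.
  m = 11 → c = 1111000, weight = 4.
Tally weights:
  weight 0: 1 codewords.
  weight 4: 3 codewords.
Minimum distance d = smallest w > 0 with A_w > 0 = 4.
Sanity: Σ A_w = 4 = 2^2 = 4 ✓.


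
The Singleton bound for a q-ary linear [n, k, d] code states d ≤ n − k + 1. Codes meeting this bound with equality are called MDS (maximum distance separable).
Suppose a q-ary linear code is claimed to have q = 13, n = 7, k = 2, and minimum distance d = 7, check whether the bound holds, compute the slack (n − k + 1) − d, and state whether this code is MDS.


Singleton RHS = n − k + 1 = 6, slack = -1, bound violated (no such code; not MDS).

Singleton bound: d ≤ n − k + 1.
Here n = 7, k = 2, so n − k + 1 = 6.
Given d = 7, check d ≤ 6: NO.
Slack = (n − k + 1) − d = -1.
The slack is negative: d = 7 exceeds n − k + 1 = 6 by 1, so the Singleton bound is violated and no linear [7, 2, 7]_13 code can exist. In particular it is not MDS (MDS requires d = n − k + 1 exactly).
Description: the claimed parameters are [7, 2, 7]_13; such a code would be impossible (violates the Singleton bound).


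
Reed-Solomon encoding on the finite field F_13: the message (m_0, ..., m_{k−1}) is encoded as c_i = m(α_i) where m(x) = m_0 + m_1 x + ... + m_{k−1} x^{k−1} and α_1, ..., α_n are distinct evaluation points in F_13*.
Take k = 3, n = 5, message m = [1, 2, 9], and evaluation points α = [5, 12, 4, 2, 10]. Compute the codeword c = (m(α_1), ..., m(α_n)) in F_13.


c = [2, 8, 10, 2, 11]

Message polynomial: m(x) = 1 + 2·x + 9·x^2 (mod 13).
For each evaluation point α_i, compute m(α_i) mod 13:
  α_1 = 5: Horner steps 9 → 8 → 2, so m(5) = 2.
  α_2 = 12: Horner steps 9 → 6 → 8, so m(12) = 8.
  α_3 = 4: Horner steps 9 → 12 → 10, so m(4) = 10.
  α_4 = 2: Horner steps 9 → 7 → 2, so m(2) = 2.
  α_5 = 10: Horner steps 9 → 1 → 11, so m(10) = 11.
Codeword c = [2, 8, 10, 2, 11] ∈ F_13^5.


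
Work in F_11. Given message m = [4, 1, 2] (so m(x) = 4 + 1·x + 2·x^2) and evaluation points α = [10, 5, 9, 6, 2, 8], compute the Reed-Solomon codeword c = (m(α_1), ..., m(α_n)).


c = [5, 4, 10, 5, 3, 8]

Message polynomial: m(x) = 4 + 1·x + 2·x^2 (mod 11).
For each evaluation point α_i, compute m(α_i) mod 11:
  α_1 = 10: Horner steps 2 → 10 → 5, so m(10) = 5.
  α_2 = 5: Horner steps 2 → 0 → 4, so m(5) = 4.
  α_3 = 9: Horner steps 2 → 8 → 10, so m(9) = 10.
  α_4 = 6: Horner steps 2 → 2 → 5, so m(6) = 5.
  α_5 = 2: Horner steps 2 → 5 → 3, so m(2) = 3.
  α_6 = 8: Horner steps 2 → 6 → 8, so m(8) = 8.
Codeword c = [5, 4, 10, 5, 3, 8] ∈ F_11^6.


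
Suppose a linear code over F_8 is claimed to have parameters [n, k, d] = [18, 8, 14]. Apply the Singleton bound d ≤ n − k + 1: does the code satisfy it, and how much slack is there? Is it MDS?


Singleton RHS = n − k + 1 = 11, slack = -3, bound violated (no such code; not MDS).

Singleton bound: d ≤ n − k + 1.
Here n = 18, k = 8, so n − k + 1 = 11.
Given d = 14, check d ≤ 11: NO.
Slack = (n − k + 1) − d = -3.
The slack is negative: d = 14 exceeds n − k + 1 = 11 by 3, so the Singleton bound is violated and no linear [18, 8, 14]_8 code can exist. In particular it is not MDS (MDS requires d = n − k + 1 exactly).
Description: the claimed parameters are [18, 8, 14]_8; such a code would be impossible (violates the Singleton bound).


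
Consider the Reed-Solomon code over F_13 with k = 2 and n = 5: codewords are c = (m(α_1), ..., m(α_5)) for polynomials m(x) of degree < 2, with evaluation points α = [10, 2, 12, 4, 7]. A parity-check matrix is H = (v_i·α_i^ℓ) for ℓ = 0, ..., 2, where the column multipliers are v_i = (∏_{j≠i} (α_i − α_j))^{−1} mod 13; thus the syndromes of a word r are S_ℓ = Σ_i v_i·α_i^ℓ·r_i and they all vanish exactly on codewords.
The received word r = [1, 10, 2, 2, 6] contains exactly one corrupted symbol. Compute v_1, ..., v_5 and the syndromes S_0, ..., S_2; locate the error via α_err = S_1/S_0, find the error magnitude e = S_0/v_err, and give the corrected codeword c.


S = (11, 5, 7), error at position 4, error magnitude e = 4, c = [1, 10, 2, 11, 6].

Step 1: column multipliers v_i = (∏_{j≠i}(α_i − α_j))^{−1} mod 13.
  i = 1 (α = 10): (10−2)(10−12)(10−4)(10−7) = 8·(−2)·6·3 = −288 ≡ 11, so v_1 = 11^{−1} = 6 (mod 13).
  i = 2 (α = 2): (2−10)(2−12)(2−4)(2−7) = (−8)·(−10)·(−2)·(−5) = 800 ≡ 7, so v_2 = 7^{−1} = 2 (mod 13).
  i = 3 (α = 12): (12−10)(12−2)(12−4)(12−7) = 2·10·8·5 = 800 ≡ 7, so v_3 = 7^{−1} = 2 (mod 13).
  i = 4 (α = 4): (4−10)(4−2)(4−12)(4−7) = (−6)·2·(−8)·(−3) = −288 ≡ 11, so v_4 = 11^{−1} = 6 (mod 13).
  i = 5 (α = 7): (7−10)(7−2)(7−12)(7−4) = (−3)·5·(−5)·3 = 225 ≡ 4, so v_5 = 4^{−1} = 10 (mod 13).
  v = [6, 2, 2, 6, 10].
Step 2: syndromes of r = [1, 10, 2, 2, 6] (all sums mod 13).
  S_0 = Σ v_i r_i = 6·1 + 2·10 + 2·2 + 6·2 + 10·6 = 102 ≡ 11.
  S_1 = Σ v_i α_i r_i = 6·10·1 + 2·2·10 + 2·12·2 + 6·4·2 + 10·7·6 = 616 ≡ 5.
  α_i^2 mod 13 = [9, 4, 1, 3, 10].
  S_2 = Σ v_i α_i^2 r_i = 6·9·1 + 2·4·10 + 2·1·2 + 6·3·2 + 10·10·6 = 774 ≡ 7.
  S = (11, 5, 7) ≠ 0, so r is not a codeword (an error is present).
Step 3: locate the error. For a single error e at position i, S_ℓ = v_i·e·α_i^ℓ, so α_err = S_1/S_0.
  S_0^{−1} = 11^{−1} = 6 (mod 13), so α_err = 5·6 = 30 ≡ 4 = α_4. Error position i = 4.
  Consistency check: S_2/S_1 = 7·8 = 56 ≡ 4 = α_err ✓ (single-error assumption holds).
Step 4: error magnitude e = S_0/v_4 = S_0·∏_{j≠4}(α_4 − α_j) = 11·11 = 121 ≡ 4 (mod 13).
Step 5: correct position 4: c_4 = r_4 − e = 2 − 4 ≡ 11 (mod 13). Hence c = [1, 10, 2, 11, 6].
  Check: interpolating c through the α_i gives m(x) = 9 + 7·x (degree < 2) with m(α_i) = c_i for every i, so c is indeed a codeword.


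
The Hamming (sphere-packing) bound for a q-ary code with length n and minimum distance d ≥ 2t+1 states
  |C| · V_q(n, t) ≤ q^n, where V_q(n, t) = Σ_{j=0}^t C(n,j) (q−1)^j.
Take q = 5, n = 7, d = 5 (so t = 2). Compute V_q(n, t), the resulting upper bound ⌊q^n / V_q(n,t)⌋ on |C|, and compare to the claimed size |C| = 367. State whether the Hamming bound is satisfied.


V_q(n, t) = 365, q^n = 78125, Hamming bound = 214, |C| = 367 > bound (violated).

Step 1: Compute V_q(n, t) = Σ_{j=0}^2 C(n, j) (q−1)^j.
  j = 0: C(7,0)·(4)^0 = 1·1 = 1.
  j = 1: C(7,1)·(4)^1 = 7·4 = 28.
  j = 2: C(7,2)·(4)^2 = 21·16 = 336.
  V_q(n, t) = 1 + 28 + 336 = 365.
Step 2: q^n = 5^7 = 78125.
Step 3: Hamming bound ⌊q^n / V_q(n,t)⌋ = ⌊78125/365⌋ = 214.
Step 4: Compare |C| = 367 to 214: violated.
The claimed |C| lies above the Hamming bound, so no 5-ary code of length 7 with d ≥ 5 can have 367 codewords.


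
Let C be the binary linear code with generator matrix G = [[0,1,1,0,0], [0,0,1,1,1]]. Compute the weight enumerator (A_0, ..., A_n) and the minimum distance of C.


Weight distribution: A_0 = 1, A_2 = 1, A_3 = 2. Minimum distance d = 2.

Enumerate all 2^2 = 4 messages m ∈ F_2^2.
For each, compute codeword c = mG in F_2^5, then tally its weight.
  m = 00 → c = 00000, weight = 0.
  m = 10 → c = 01100, weight = 2.
  m = 01 → c = 00111, weight = 3.
  m = 11 → c = 01011, weight = 3.
Tally weights:
  weight 0: 1 codewords.
  weight 2: 1 codewords.
  weight 3: 2 codewords.
Minimum distance d = smallest w > 0 with A_w > 0 = 2.
Sanity: Σ A_w = 4 = 2^2 = 4 ✓.


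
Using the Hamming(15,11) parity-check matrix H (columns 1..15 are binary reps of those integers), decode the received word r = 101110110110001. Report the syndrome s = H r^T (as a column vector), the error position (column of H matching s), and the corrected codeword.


s = (0, 0, 1, 0)^T, error position = 2, corrected codeword c = 111110110110001

Compute s = H r^T mod 2 one row at a time:
  s_1 = 1 + 0 + 1 + 1 + 0 + 0 + 0 + 1 = 4 ≡ 0 (mod 2).
  s_2 = 1 + 1 + 0 + 1 + 0 + 0 + 0 + 1 = 4 ≡ 0 (mod 2).
  s_3 = 0 + 1 + 0 + 1 + 1 + 1 + 0 + 1 = 5 ≡ 1 (mod 2).
  s_4 = 1 + 1 + 1 + 1 + 0 + 1 + 0 + 1 = 6 ≡ 0 (mod 2).
s = (0, 0, 1, 0)^T — this equals column 2 of H (binary 0010), so error is at position 2.
Correct: flip bit 2 of r = 101110110110001 to get c = 111110110110001.


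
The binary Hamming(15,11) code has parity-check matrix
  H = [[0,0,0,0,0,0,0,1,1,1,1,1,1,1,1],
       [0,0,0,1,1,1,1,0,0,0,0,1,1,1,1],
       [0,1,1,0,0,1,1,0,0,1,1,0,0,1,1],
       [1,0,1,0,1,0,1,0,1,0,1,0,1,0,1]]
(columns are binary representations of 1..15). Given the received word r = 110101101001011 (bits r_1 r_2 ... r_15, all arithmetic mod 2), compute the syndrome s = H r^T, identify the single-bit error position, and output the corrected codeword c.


s = (0, 0, 1, 0)^T, error position = 2, corrected codeword c = 100101101001011

Compute s = H r^T mod 2 one row at a time:
  s_1 = 0 + 1 + 0 + 0 + 1 + 0 + 1 + 1 = 4 ≡ 0 (mod 2).
  s_2 = 1 + 0 + 1 + 1 + 1 + 0 + 1 + 1 = 6 ≡ 0 (mod 2).
  s_3 = 1 + 0 + 1 + 1 + 0 + 0 + 1 + 1 = 5 ≡ 1 (mod 2).
  s_4 = 1 + 0 + 0 + 1 + 1 + 0 + 0 + 1 = 4 ≡ 0 (mod 2).
s = (0, 0, 1, 0)^T — this equals column 2 of H (binary 0010), so error is at position 2.
Correct: flip bit 2 of r = 110101101001011 to get c = 100101101001011.


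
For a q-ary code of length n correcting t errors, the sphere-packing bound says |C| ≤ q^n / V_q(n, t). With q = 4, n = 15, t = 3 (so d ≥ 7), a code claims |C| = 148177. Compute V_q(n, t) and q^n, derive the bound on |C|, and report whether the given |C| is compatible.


V_q(n, t) = 13276, q^n = 1073741824, Hamming bound = 80878, |C| = 148177 > bound (violated).

Step 1: Compute V_q(n, t) = Σ_{j=0}^3 C(n, j) (q−1)^j.
  j = 0: C(15,0)·(3)^0 = 1·1 = 1.
  j = 1: C(15,1)·(3)^1 = 15·3 = 45.
  j = 2: C(15,2)·(3)^2 = 105·9 = 945.
  j = 3: C(15,3)·(3)^3 = 455·27 = 12285.
  V_q(n, t) = 1 + 45 + 945 + 12285 = 13276.
Step 2: q^n = 4^15 = 1073741824.
Step 3: Hamming bound ⌊q^n / V_q(n,t)⌋ = ⌊1073741824/13276⌋ = 80878.
Step 4: Compare |C| = 148177 to 80878: violated.
The claimed |C| lies above the Hamming bound, so no 4-ary code of length 15 with d ≥ 7 can have 148177 codewords.


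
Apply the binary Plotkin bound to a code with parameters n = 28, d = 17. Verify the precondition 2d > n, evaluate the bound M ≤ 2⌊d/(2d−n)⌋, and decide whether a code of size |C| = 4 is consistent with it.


Plotkin bound M ≤ 4; given |C| = 4 ≤ bound (satisfied).

Check applicability: 2d = 34, n = 28.
2d − n = 6 > 0, so Plotkin applies.
Compute d/(2d−n) = 17/6 ≈ 2.8333.
⌊d/(2d−n)⌋ = 2.
Plotkin bound: M ≤ 2·2 = 4.
Given |C| = 4, check: satisfied.
This |C| is at the Plotkin bound.


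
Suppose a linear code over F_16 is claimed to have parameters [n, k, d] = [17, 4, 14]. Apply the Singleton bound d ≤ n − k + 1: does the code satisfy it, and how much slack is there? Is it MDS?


Singleton RHS = n − k + 1 = 14, slack = 0, bound satisfied, MDS.

Singleton bound: d ≤ n − k + 1.
Here n = 17, k = 4, so n − k + 1 = 14.
Given d = 14, check d ≤ 14: YES.
Slack = (n − k + 1) − d = 0.
The code is MDS (slack = 0).
Description: the claimed parameters are [17, 4, 14]_16; such a code would be MDS (meets Singleton bound).


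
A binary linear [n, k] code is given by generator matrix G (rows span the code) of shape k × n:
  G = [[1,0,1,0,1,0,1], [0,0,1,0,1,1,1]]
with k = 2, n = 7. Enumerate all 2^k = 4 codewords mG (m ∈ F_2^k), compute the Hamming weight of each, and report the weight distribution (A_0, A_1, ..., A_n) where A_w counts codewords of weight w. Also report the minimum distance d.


Weight distribution: A_0 = 1, A_2 = 1, A_4 = 2. Minimum distance d = 2.

Enumerate all 2^2 = 4 messages m ∈ F_2^2.
For each, compute codeword c = mG in F_2^7, then tally its weight.
  m = 00 → c = 0000000, weight = 0.
  m = 10 → c = 1010101, weight = 4.
  m = 01 → c = 0010111, weight = 4.
  m = 11 → c = 1000010, weight = 2.
Tally weights:
  weight 0: 1 codewords.
  weight 2: 1 codewords.
  weight 4: 2 codewords.
Minimum distance d = smallest w > 0 with A_w > 0 = 2.
Sanity: Σ A_w = 4 = 2^2 = 4 ✓.


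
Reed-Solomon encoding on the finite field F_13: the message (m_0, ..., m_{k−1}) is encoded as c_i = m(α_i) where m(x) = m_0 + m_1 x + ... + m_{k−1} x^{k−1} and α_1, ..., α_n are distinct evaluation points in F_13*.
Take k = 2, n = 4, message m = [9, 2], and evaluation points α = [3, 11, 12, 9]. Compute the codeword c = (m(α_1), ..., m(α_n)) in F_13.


c = [2, 5, 7, 1]

Message polynomial: m(x) = 9 + 2·x (mod 13).
For each evaluation point α_i, compute m(α_i) mod 13:
  α_1 = 3: Horner steps 2 → 2, so m(3) = 2.
  α_2 = 11: Horner steps 2 → 5, so m(11) = 5.
  α_3 = 12: Horner steps 2 → 7, so m(12) = 7.
  α_4 = 9: Horner steps 2 → 1, so m(9) = 1.
Codeword c = [2, 5, 7, 1] ∈ F_13^4.


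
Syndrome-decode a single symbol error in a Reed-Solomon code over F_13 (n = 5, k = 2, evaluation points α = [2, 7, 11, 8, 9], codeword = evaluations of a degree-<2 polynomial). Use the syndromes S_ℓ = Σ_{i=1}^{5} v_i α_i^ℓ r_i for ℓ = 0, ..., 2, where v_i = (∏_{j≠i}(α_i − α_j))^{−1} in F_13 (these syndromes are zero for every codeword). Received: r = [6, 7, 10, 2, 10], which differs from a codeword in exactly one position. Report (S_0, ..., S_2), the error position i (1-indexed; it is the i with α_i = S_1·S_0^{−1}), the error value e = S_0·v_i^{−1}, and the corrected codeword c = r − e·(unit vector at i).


S = (11, 4, 5), error at position 3, error magnitude e = 10, c = [6, 7, 0, 2, 10].

Step 1: column multipliers v_i = (∏_{j≠i}(α_i − α_j))^{−1} mod 13.
  i = 1 (α = 2): (2−7)(2−11)(2−8)(2−9) = (−5)·(−9)·(−6)·(−7) = 1890 ≡ 5, so v_1 = 5^{−1} = 8 (mod 13).
  i = 2 (α = 7): (7−2)(7−11)(7−8)(7−9) = 5·(−4)·(−1)·(−2) = −40 ≡ 12, so v_2 = 12^{−1} = 12 (mod 13).
  i = 3 (α = 11): (11−2)(11−7)(11−8)(11−9) = 9·4·3·2 = 216 ≡ 8, so v_3 = 8^{−1} = 5 (mod 13).
  i = 4 (α = 8): (8−2)(8−7)(8−11)(8−9) = 6·1·(−3)·(−1) = 18 ≡ 5, so v_4 = 5^{−1} = 8 (mod 13).
  i = 5 (α = 9): (9−2)(9−7)(9−11)(9−8) = 7·2·(−2)·1 = −28 ≡ 11, so v_5 = 11^{−1} = 6 (mod 13).
  v = [8, 12, 5, 8, 6].
Step 2: syndromes of r = [6, 7, 10, 2, 10] (all sums mod 13).
  S_0 = Σ v_i r_i = 8·6 + 12·7 + 5·10 + 8·2 + 6·10 = 258 ≡ 11.
  S_1 = Σ v_i α_i r_i = 8·2·6 + 12·7·7 + 5·11·10 + 8·8·2 + 6·9·10 = 1902 ≡ 4.
  α_i^2 mod 13 = [4, 10, 4, 12, 3].
  S_2 = Σ v_i α_i^2 r_i = 8·4·6 + 12·10·7 + 5·4·10 + 8·12·2 + 6·3·10 = 1604 ≡ 5.
  S = (11, 4, 5) ≠ 0, so r is not a codeword (an error is present).
Step 3: locate the error. For a single error e at position i, S_ℓ = v_i·e·α_i^ℓ, so α_err = S_1/S_0.
  S_0^{−1} = 11^{−1} = 6 (mod 13), so α_err = 4·6 = 24 ≡ 11 = α_3. Error position i = 3.
  Consistency check: S_2/S_1 = 5·10 = 50 ≡ 11 = α_err ✓ (single-error assumption holds).
Step 4: error magnitude e = S_0/v_3 = S_0·∏_{j≠3}(α_3 − α_j) = 11·8 = 88 ≡ 10 (mod 13).
Step 5: correct position 3: c_3 = r_3 − e = 10 − 10 ≡ 0 (mod 13). Hence c = [6, 7, 0, 2, 10].
  Check: interpolating c through the α_i gives m(x) = 3 + 8·x (degree < 2) with m(α_i) = c_i for every i, so c is indeed a codeword.


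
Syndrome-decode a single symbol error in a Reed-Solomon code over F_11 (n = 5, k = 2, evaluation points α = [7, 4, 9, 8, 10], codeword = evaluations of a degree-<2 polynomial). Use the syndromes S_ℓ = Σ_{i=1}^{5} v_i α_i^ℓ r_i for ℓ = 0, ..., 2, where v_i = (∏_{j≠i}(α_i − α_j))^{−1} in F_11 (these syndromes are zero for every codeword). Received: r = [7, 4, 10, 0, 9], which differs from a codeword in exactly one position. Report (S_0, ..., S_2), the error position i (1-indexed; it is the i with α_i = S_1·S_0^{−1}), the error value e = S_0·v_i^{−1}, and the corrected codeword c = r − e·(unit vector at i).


S = (7, 5, 2), error at position 1, error magnitude e = 6, c = [1, 4, 10, 0, 9].

Step 1: column multipliers v_i = (∏_{j≠i}(α_i − α_j))^{−1} mod 11.
  i = 1 (α = 7): (7−4)(7−9)(7−8)(7−10) = 3·(−2)·(−1)·(−3) = −18 ≡ 4, so v_1 = 4^{−1} = 3 (mod 11).
  i = 2 (α = 4): (4−7)(4−9)(4−8)(4−10) = (−3)·(−5)·(−4)·(−6) = 360 ≡ 8, so v_2 = 8^{−1} = 7 (mod 11).
  i = 3 (α = 9): (9−7)(9−4)(9−8)(9−10) = 2·5·1·(−1) = −10 ≡ 1, so v_3 = 1^{−1} = 1 (mod 11).
  i = 4 (α = 8): (8−7)(8−4)(8−9)(8−10) = 1·4·(−1)·(−2) = 8 ≡ 8, so v_4 = 8^{−1} = 7 (mod 11).
  i = 5 (α = 10): (10−7)(10−4)(10−9)(10−8) = 3·6·1·2 = 36 ≡ 3, so v_5 = 3^{−1} = 4 (mod 11).
  v = [3, 7, 1, 7, 4].
Step 2: syndromes of r = [7, 4, 10, 0, 9] (all sums mod 11).
  S_0 = Σ v_i r_i = 3·7 + 7·4 + 1·10 + 7·0 + 4·9 = 95 ≡ 7.
  S_1 = Σ v_i α_i r_i = 3·7·7 + 7·4·4 + 1·9·10 + 7·8·0 + 4·10·9 = 709 ≡ 5.
  α_i^2 mod 11 = [5, 5, 4, 9, 1].
  S_2 = Σ v_i α_i^2 r_i = 3·5·7 + 7·5·4 + 1·4·10 + 7·9·0 + 4·1·9 = 321 ≡ 2.
  S = (7, 5, 2) ≠ 0, so r is not a codeword (an error is present).
Step 3: locate the error. For a single error e at position i, S_ℓ = v_i·e·α_i^ℓ, so α_err = S_1/S_0.
  S_0^{−1} = 7^{−1} = 8 (mod 11), so α_err = 5·8 = 40 ≡ 7 = α_1. Error position i = 1.
  Consistency check: S_2/S_1 = 2·9 = 18 ≡ 7 = α_err ✓ (single-error assumption holds).
Step 4: error magnitude e = S_0/v_1 = S_0·∏_{j≠1}(α_1 − α_j) = 7·4 = 28 ≡ 6 (mod 11).
Step 5: correct position 1: c_1 = r_1 − e = 7 − 6 ≡ 1 (mod 11). Hence c = [1, 4, 10, 0, 9].
  Check: interpolating c through the α_i gives m(x) = 8 + 10·x (degree < 2) with m(α_i) = c_i for every i, so c is indeed a codeword.


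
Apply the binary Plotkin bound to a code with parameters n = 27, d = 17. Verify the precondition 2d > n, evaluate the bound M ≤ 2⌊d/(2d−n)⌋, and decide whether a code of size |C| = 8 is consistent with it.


Plotkin bound M ≤ 4; given |C| = 8 > bound (violated).

Check applicability: 2d = 34, n = 27.
2d − n = 7 > 0, so Plotkin applies.
Compute d/(2d−n) = 17/7 ≈ 2.4286.
⌊d/(2d−n)⌋ = 2.
Plotkin bound: M ≤ 2·2 = 4.
Given |C| = 8, check: VIOLATED.
This |C| is above the Plotkin bound, so no binary code with n = 27, d = 17 and 8 codewords exists.


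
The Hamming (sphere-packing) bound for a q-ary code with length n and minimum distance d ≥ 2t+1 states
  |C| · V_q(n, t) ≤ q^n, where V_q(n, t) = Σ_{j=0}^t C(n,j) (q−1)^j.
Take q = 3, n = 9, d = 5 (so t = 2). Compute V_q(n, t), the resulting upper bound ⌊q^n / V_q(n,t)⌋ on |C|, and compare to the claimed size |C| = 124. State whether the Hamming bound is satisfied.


V_q(n, t) = 163, q^n = 19683, Hamming bound = 120, |C| = 124 > bound (violated).

Step 1: Compute V_q(n, t) = Σ_{j=0}^2 C(n, j) (q−1)^j.
  j = 0: C(9,0)·(2)^0 = 1·1 = 1.
  j = 1: C(9,1)·(2)^1 = 9·2 = 18.
  j = 2: C(9,2)·(2)^2 = 36·4 = 144.
  V_q(n, t) = 1 + 18 + 144 = 163.
Step 2: q^n = 3^9 = 19683.
Step 3: Hamming bound ⌊q^n / V_q(n,t)⌋ = ⌊19683/163⌋ = 120.
Step 4: Compare |C| = 124 to 120: violated.
The claimed |C| lies above the Hamming bound, so no 3-ary code of length 9 with d ≥ 5 can have 124 codewords.


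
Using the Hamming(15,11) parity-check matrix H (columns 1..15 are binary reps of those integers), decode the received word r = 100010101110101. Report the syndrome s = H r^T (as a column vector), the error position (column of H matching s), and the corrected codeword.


s = (1, 0, 0, 1)^T, error position = 9, corrected codeword c = 100010100110101

Compute s = H r^T mod 2 one row at a time:
  s_1 = 0 + 1 + 1 + 1 + 0 + 1 + 0 + 1 = 5 ≡ 1 (mod 2).
  s_2 = 0 + 1 + 0 + 1 + 0 + 1 + 0 + 1 = 4 ≡ 0 (mod 2).
  s_3 = 0 + 0 + 0 + 1 + 1 + 1 + 0 + 1 = 4 ≡ 0 (mod 2).
  s_4 = 1 + 0 + 1 + 1 + 1 + 1 + 1 + 1 = 7 ≡ 1 (mod 2).
s = (1, 0, 0, 1)^T — this equals column 9 of H (binary 1001), so error is at position 9.
Correct: flip bit 9 of r = 100010101110101 to get c = 100010100110101.


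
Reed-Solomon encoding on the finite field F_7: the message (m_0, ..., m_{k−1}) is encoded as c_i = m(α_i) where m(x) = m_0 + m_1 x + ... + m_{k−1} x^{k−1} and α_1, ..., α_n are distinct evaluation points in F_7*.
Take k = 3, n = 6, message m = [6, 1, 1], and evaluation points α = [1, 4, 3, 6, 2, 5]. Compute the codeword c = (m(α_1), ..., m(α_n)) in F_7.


c = [1, 5, 4, 6, 5, 1]

Message polynomial: m(x) = 6 + 1·x + 1·x^2 (mod 7).
For each evaluation point α_i, compute m(α_i) mod 7:
  α_1 = 1: Horner steps 1 → 2 → 1, so m(1) = 1.
  α_2 = 4: Horner steps 1 → 5 → 5, so m(4) = 5.
  α_3 = 3: Horner steps 1 → 4 → 4, so m(3) = 4.
  α_4 = 6: Horner steps 1 → 0 → 6, so m(6) = 6.
  α_5 = 2: Horner steps 1 → 3 → 5, so m(2) = 5.
  α_6 = 5: Horner steps 1 → 6 → 1, so m(5) = 1.
Codeword c = [1, 5, 4, 6, 5, 1] ∈ F_7^6.


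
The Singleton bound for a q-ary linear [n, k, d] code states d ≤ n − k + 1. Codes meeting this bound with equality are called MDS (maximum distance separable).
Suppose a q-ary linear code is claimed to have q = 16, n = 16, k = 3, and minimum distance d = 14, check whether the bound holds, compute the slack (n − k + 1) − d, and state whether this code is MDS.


Singleton RHS = n − k + 1 = 14, slack = 0, bound satisfied, MDS.

Singleton bound: d ≤ n − k + 1.
Here n = 16, k = 3, so n − k + 1 = 14.
Given d = 14, check d ≤ 14: YES.
Slack = (n − k + 1) − d = 0.
The code is MDS (slack = 0).
Description: the claimed parameters are [16, 3, 14]_16; such a code would be MDS (meets Singleton bound).


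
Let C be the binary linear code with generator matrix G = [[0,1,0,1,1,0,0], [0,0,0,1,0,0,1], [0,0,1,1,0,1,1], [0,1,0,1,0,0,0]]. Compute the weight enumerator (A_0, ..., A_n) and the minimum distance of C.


Weight distribution: A_0 = 1, A_1 = 1, A_2 = 4, A_3 = 4, A_4 = 3, A_5 = 3. Minimum distance d = 1.

Enumerate all 2^4 = 16 messages m ∈ F_2^4.
For each, compute codeword c = mG in F_2^7, then tally its weight.
  m = 0000 → c = 0000000, weight = 0.
  m = 1000 → c = 0101100, weight = 3.
  m = 0100 → c = 0001001, weight = 2.
  m = 1100 → c = 0100101, weight = 3.
  m = 0010 → c = 0011011, weight = 4.
  m = 1010 → c = 0110111, weight = 5.
  m = 0110 → c = 0010010, weight = 2.
  m = 1110 → c = 0111110, weight = 5.
  m = 0001 → c = 0101000, weight = 2.
  m = 1001 → c = 0000100, weight = 1.
  m = 0101 → c = 0100001, weight = 2.
  m = 1101 → c = 0001101, weight = 3.
  m = 0011 → c = 0110011, weight = 4.
  m = 1011 → c = 0011111, weight = 5.
  m = 0111 → c = 0111010, weight = 4.
  m = 1111 → c = 0010110, weight = 3.
Tally weights:
  weight 0: 1 codewords.
  weight 1: 1 codewords.
  weight 2: 4 codewords.
  weight 3: 4 codewords.
  weight 4: 3 codewords.
  weight 5: 3 codewords.
Minimum distance d = smallest w > 0 with A_w > 0 = 1.
Sanity: Σ A_w = 16 = 2^4 = 16 ✓.


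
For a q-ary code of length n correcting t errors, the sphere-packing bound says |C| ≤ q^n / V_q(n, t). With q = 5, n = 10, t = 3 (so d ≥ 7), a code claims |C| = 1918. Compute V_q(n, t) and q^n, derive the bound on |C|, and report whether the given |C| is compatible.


V_q(n, t) = 8441, q^n = 9765625, Hamming bound = 1156, |C| = 1918 > bound (violated).

Step 1: Compute V_q(n, t) = Σ_{j=0}^3 C(n, j) (q−1)^j.
  j = 0: C(10,0)·(4)^0 = 1·1 = 1.
  j = 1: C(10,1)·(4)^1 = 10·4 = 40.
  j = 2: C(10,2)·(4)^2 = 45·16 = 720.
  j = 3: C(10,3)·(4)^3 = 120·64 = 7680.
  V_q(n, t) = 1 + 40 + 720 + 7680 = 8441.
Step 2: q^n = 5^10 = 9765625.
Step 3: Hamming bound ⌊q^n / V_q(n,t)⌋ = ⌊9765625/8441⌋ = 1156.
Step 4: Compare |C| = 1918 to 1156: violated.
The claimed |C| lies above the Hamming bound, so no 5-ary code of length 10 with d ≥ 7 can have 1918 codewords.


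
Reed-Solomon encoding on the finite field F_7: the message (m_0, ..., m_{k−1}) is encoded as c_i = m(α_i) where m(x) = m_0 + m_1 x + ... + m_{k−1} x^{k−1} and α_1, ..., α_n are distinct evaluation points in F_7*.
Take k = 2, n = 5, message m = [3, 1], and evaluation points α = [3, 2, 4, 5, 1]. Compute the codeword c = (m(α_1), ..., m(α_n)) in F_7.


c = [6, 5, 0, 1, 4]

Message polynomial: m(x) = 3 + 1·x (mod 7).
For each evaluation point α_i, compute m(α_i) mod 7:
  α_1 = 3: Horner steps 1 → 6, so m(3) = 6.
  α_2 = 2: Horner steps 1 → 5, so m(2) = 5.
  α_3 = 4: Horner steps 1 → 0, so m(4) = 0.
  α_4 = 5: Horner steps 1 → 1, so m(5) = 1.
  α_5 = 1: Horner steps 1 → 4, so m(1) = 4.
Codeword c = [6, 5, 0, 1, 4] ∈ F_7^5.


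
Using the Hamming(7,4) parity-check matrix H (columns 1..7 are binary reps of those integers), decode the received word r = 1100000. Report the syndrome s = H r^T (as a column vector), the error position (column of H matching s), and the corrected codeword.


s = (0, 1, 1)^T, error position = 3, corrected codeword c = 1110000

Compute s = H r^T mod 2 one row at a time:
  s_1 = 0 + 0 + 0 + 0 = 0 ≡ 0 (mod 2).
  s_2 = 1 + 0 + 0 + 0 = 1 ≡ 1 (mod 2).
  s_3 = 1 + 0 + 0 + 0 = 1 ≡ 1 (mod 2).
s = (0, 1, 1)^T — this equals column 3 of H (binary 011), so error is at position 3.
Correct: flip bit 3 of r = 1100000 to get c = 1110000.


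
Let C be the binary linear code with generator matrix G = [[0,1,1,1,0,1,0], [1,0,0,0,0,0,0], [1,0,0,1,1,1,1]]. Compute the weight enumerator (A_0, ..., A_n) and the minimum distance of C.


Weight distribution: A_0 = 1, A_1 = 1, A_4 = 3, A_5 = 3. Minimum distance d = 1.

Enumerate all 2^3 = 8 messages m ∈ F_2^3.
For each, compute codeword c = mG in F_2^7, then tally its weight.
  m = 000 → c = 0000000, weight = 0.
  m = 100 → c = 0111010, weight = 4.
  m = 010 → c = 1000000, weight = 1.
  m = 110 → c = 1111010, weight = 5.
  m = 001 → c = 1001111, weight = 5.
  m = 101 → c = 1110101, weight = 5.
  m = 011 → c = 0001111, weight = 4.
  m = 111 → c = 0110101, weight = 4.
Tally weights:
  weight 0: 1 codewords.
  weight 1: 1 codewords.
  weight 4: 3 codewords.
  weight 5: 3 codewords.
Minimum distance d = smallest w > 0 with A_w > 0 = 1.
Sanity: Σ A_w = 8 = 2^3 = 8 ✓.


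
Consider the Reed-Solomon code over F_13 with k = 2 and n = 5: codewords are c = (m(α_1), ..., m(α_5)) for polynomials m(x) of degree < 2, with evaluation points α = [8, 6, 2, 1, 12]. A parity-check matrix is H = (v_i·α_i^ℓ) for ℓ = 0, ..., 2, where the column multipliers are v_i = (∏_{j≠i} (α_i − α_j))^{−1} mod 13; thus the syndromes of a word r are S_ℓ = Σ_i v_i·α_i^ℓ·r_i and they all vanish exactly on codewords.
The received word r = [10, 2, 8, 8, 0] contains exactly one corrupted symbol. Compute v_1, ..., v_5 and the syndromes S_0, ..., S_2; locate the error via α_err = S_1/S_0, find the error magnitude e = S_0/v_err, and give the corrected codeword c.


S = (5, 10, 7), error at position 3, error magnitude e = 9, c = [10, 2, 12, 8, 0].

Step 1: column multipliers v_i = (∏_{j≠i}(α_i − α_j))^{−1} mod 13.
  i = 1 (α = 8): (8−6)(8−2)(8−1)(8−12) = 2·6·7·(−4) = −336 ≡ 2, so v_1 = 2^{−1} = 7 (mod 13).
  i = 2 (α = 6): (6−8)(6−2)(6−1)(6−12) = (−2)·4·5·(−6) = 240 ≡ 6, so v_2 = 6^{−1} = 11 (mod 13).
  i = 3 (α = 2): (2−8)(2−6)(2−1)(2−12) = (−6)·(−4)·1·(−10) = −240 ≡ 7, so v_3 = 7^{−1} = 2 (mod 13).
  i = 4 (α = 1): (1−8)(1−6)(1−2)(1−12) = (−7)·(−5)·(−1)·(−11) = 385 ≡ 8, so v_4 = 8^{−1} = 5 (mod 13).
  i = 5 (α = 12): (12−8)(12−6)(12−2)(12−1) = 4·6·10·11 = 2640 ≡ 1, so v_5 = 1^{−1} = 1 (mod 13).
  v = [7, 11, 2, 5, 1].
Step 2: syndromes of r = [10, 2, 8, 8, 0] (all sums mod 13).
  S_0 = Σ v_i r_i = 7·10 + 11·2 + 2·8 + 5·8 + 1·0 = 148 ≡ 5.
  S_1 = Σ v_i α_i r_i = 7·8·10 + 11·6·2 + 2·2·8 + 5·1·8 + 1·12·0 = 764 ≡ 10.
  α_i^2 mod 13 = [12, 10, 4, 1, 1].
  S_2 = Σ v_i α_i^2 r_i = 7·12·10 + 11·10·2 + 2·4·8 + 5·1·8 + 1·1·0 = 1164 ≡ 7.
  S = (5, 10, 7) ≠ 0, so r is not a codeword (an error is present).
Step 3: locate the error. For a single error e at position i, S_ℓ = v_i·e·α_i^ℓ, so α_err = S_1/S_0.
  S_0^{−1} = 5^{−1} = 8 (mod 13), so α_err = 10·8 = 80 ≡ 2 = α_3. Error position i = 3.
  Consistency check: S_2/S_1 = 7·4 = 28 ≡ 2 = α_err ✓ (single-error assumption holds).
Step 4: error magnitude e = S_0/v_3 = S_0·∏_{j≠3}(α_3 − α_j) = 5·7 = 35 ≡ 9 (mod 13).
Step 5: correct position 3: c_3 = r_3 − e = 8 − 9 ≡ 12 (mod 13). Hence c = [10, 2, 12, 8, 0].
  Check: interpolating c through the α_i gives m(x) = 4 + 4·x (degree < 2) with m(α_i) = c_i for every i, so c is indeed a codeword.


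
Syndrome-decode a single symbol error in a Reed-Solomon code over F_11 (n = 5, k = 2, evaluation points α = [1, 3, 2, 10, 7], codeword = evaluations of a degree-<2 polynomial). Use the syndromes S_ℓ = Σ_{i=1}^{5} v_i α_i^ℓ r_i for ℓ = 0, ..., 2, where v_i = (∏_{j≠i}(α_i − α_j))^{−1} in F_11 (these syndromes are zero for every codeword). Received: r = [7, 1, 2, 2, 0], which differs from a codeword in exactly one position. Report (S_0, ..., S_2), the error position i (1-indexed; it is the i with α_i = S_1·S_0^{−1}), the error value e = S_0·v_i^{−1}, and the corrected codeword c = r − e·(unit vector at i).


S = (5, 10, 9), error at position 3, error magnitude e = 9, c = [7, 1, 4, 2, 0].

Step 1: column multipliers v_i = (∏_{j≠i}(α_i − α_j))^{−1} mod 11.
  i = 1 (α = 1): (1−3)(1−2)(1−10)(1−7) = (−2)·(−1)·(−9)·(−6) = 108 ≡ 9, so v_1 = 9^{−1} = 5 (mod 11).
  i = 2 (α = 3): (3−1)(3−2)(3−10)(3−7) = 2·1·(−7)·(−4) = 56 ≡ 1, so v_2 = 1^{−1} = 1 (mod 11).
  i = 3 (α = 2): (2−1)(2−3)(2−10)(2−7) = 1·(−1)·(−8)·(−5) = −40 ≡ 4, so v_3 = 4^{−1} = 3 (mod 11).
  i = 4 (α = 10): (10−1)(10−3)(10−2)(10−7) = 9·7·8·3 = 1512 ≡ 5, so v_4 = 5^{−1} = 9 (mod 11).
  i = 5 (α = 7): (7−1)(7−3)(7−2)(7−10) = 6·4·5·(−3) = −360 ≡ 3, so v_5 = 3^{−1} = 4 (mod 11).
  v = [5, 1, 3, 9, 4].
Step 2: syndromes of r = [7, 1, 2, 2, 0] (all sums mod 11).
  S_0 = Σ v_i r_i = 5·7 + 1·1 + 3·2 + 9·2 + 4·0 = 60 ≡ 5.
  S_1 = Σ v_i α_i r_i = 5·1·7 + 1·3·1 + 3·2·2 + 9·10·2 + 4·7·0 = 230 ≡ 10.
  α_i^2 mod 11 = [1, 9, 4, 1, 5].
  S_2 = Σ v_i α_i^2 r_i = 5·1·7 + 1·9·1 + 3·4·2 + 9·1·2 + 4·5·0 = 86 ≡ 9.
  S = (5, 10, 9) ≠ 0, so r is not a codeword (an error is present).
Step 3: locate the error. For a single error e at position i, S_ℓ = v_i·e·α_i^ℓ, so α_err = S_1/S_0.
  S_0^{−1} = 5^{−1} = 9 (mod 11), so α_err = 10·9 = 90 ≡ 2 = α_3. Error position i = 3.
  Consistency check: S_2/S_1 = 9·10 = 90 ≡ 2 = α_err ✓ (single-error assumption holds).
Step 4: error magnitude e = S_0/v_3 = S_0·∏_{j≠3}(α_3 − α_j) = 5·4 = 20 ≡ 9 (mod 11).
Step 5: correct position 3: c_3 = r_3 − e = 2 − 9 ≡ 4 (mod 11). Hence c = [7, 1, 4, 2, 0].
  Check: interpolating c through the α_i gives m(x) = 10 + 8·x (degree < 2) with m(α_i) = c_i for every i, so c is indeed a codeword.


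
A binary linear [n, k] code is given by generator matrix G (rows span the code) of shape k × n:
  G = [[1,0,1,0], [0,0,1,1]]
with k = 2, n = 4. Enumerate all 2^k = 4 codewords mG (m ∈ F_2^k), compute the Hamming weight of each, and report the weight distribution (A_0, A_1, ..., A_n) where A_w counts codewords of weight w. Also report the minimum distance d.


Weight distribution: A_0 = 1, A_2 = 3. Minimum distance d = 2.

Enumerate all 2^2 = 4 messages m ∈ F_2^2.
For each, compute codeword c = mG in F_2^4, then tally its weight.
  m = 00 → c = 0000, weight = 0.
  m = 10 → c = 1010, weight = 2.
  m = 01 → c = 0011, weight = 2.
  m = 11 → c = 1001, weight = 2.
Tally weights:
  weight 0: 1 codewords.
  weight 2: 3 codewords.
Minimum distance d = smallest w > 0 with A_w > 0 = 2.
Sanity: Σ A_w = 4 = 2^2 = 4 ✓.


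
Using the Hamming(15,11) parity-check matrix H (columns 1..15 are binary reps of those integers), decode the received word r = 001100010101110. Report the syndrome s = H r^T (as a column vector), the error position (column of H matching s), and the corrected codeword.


s = (1, 0, 1, 0)^T, error position = 10, corrected codeword c = 001100010001110

Compute s = H r^T mod 2 one row at a time:
  s_1 = 1 + 0 + 1 + 0 + 1 + 1 + 1 + 0 = 5 ≡ 1 (mod 2).
  s_2 = 1 + 0 + 0 + 0 + 1 + 1 + 1 + 0 = 4 ≡ 0 (mod 2).
  s_3 = 0 + 1 + 0 + 0 + 1 + 0 + 1 + 0 = 3 ≡ 1 (mod 2).
  s_4 = 0 + 1 + 0 + 0 + 0 + 0 + 1 + 0 = 2 ≡ 0 (mod 2).
s = (1, 0, 1, 0)^T — this equals column 10 of H (binary 1010), so error is at position 10.
Correct: flip bit 10 of r = 001100010101110 to get c = 001100010001110.


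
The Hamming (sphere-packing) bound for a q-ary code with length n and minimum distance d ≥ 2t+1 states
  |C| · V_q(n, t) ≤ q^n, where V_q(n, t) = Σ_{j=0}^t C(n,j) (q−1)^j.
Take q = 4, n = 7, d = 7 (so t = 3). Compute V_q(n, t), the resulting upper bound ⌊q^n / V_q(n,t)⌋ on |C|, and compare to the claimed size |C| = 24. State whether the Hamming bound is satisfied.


V_q(n, t) = 1156, q^n = 16384, Hamming bound = 14, |C| = 24 > bound (violated).

Step 1: Compute V_q(n, t) = Σ_{j=0}^3 C(n, j) (q−1)^j.
  j = 0: C(7,0)·(3)^0 = 1·1 = 1.
  j = 1: C(7,1)·(3)^1 = 7·3 = 21.
  j = 2: C(7,2)·(3)^2 = 21·9 = 189.
  j = 3: C(7,3)·(3)^3 = 35·27 = 945.
  V_q(n, t) = 1 + 21 + 189 + 945 = 1156.
Step 2: q^n = 4^7 = 16384.
Step 3: Hamming bound ⌊q^n / V_q(n,t)⌋ = ⌊16384/1156⌋ = 14.
Step 4: Compare |C| = 24 to 14: violated.
The claimed |C| lies above the Hamming bound, so no 4-ary code of length 7 with d ≥ 7 can have 24 codewords.


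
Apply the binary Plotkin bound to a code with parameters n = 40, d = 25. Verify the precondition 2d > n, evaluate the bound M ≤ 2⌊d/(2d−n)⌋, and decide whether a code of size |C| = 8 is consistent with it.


Plotkin bound M ≤ 4; given |C| = 8 > bound (violated).

Check applicability: 2d = 50, n = 40.
2d − n = 10 > 0, so Plotkin applies.
Compute d/(2d−n) = 25/10 ≈ 2.5000.
⌊d/(2d−n)⌋ = 2.
Plotkin bound: M ≤ 2·2 = 4.
Given |C| = 8, check: VIOLATED.
This |C| is above the Plotkin bound, so no binary code with n = 40, d = 25 and 8 codewords exists.


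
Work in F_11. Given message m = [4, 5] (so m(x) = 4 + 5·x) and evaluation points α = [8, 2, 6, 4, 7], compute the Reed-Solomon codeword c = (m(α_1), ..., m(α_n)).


c = [0, 3, 1, 2, 6]

Message polynomial: m(x) = 4 + 5·x (mod 11).
For each evaluation point α_i, compute m(α_i) mod 11:
  α_1 = 8: Horner steps 5 → 0, so m(8) = 0.
  α_2 = 2: Horner steps 5 → 3, so m(2) = 3.
  α_3 = 6: Horner steps 5 → 1, so m(6) = 1.
  α_4 = 4: Horner steps 5 → 2, so m(4) = 2.
  α_5 = 7: Horner steps 5 → 6, so m(7) = 6.
Codeword c = [0, 3, 1, 2, 6] ∈ F_11^5.


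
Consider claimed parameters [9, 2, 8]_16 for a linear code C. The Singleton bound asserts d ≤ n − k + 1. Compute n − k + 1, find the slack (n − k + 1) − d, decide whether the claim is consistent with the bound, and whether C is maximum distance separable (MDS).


Singleton RHS = n − k + 1 = 8, slack = 0, bound satisfied, MDS.

Singleton bound: d ≤ n − k + 1.
Here n = 9, k = 2, so n − k + 1 = 8.
Given d = 8, check d ≤ 8: YES.
Slack = (n − k + 1) − d = 0.
The code is MDS (slack = 0).
Description: the claimed parameters are [9, 2, 8]_16; such a code would be MDS (meets Singleton bound).


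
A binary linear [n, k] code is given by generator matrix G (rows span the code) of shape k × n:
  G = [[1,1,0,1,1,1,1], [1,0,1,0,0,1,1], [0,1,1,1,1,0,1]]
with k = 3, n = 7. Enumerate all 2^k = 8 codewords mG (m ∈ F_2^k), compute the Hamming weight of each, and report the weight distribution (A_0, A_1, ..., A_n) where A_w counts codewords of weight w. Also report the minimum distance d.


Weight distribution: A_0 = 1, A_1 = 1, A_3 = 1, A_4 = 2, A_5 = 2, A_6 = 1. Minimum distance d = 1.

Enumerate all 2^3 = 8 messages m ∈ F_2^3.
For each, compute codeword c = mG in F_2^7, then tally its weight.
  m = 000 → c = 0000000, weight = 0.
  m = 100 → c = 1101111, weight = 6.
  m = 010 → c = 1010011, weight = 4.
  m = 110 → c = 0111100, weight = 4.
  m = 001 → c = 0111101, weight = 5.
  m = 101 → c = 1010010, weight = 3.
  m = 011 → c = 1101110, weight = 5.
  m = 111 → c = 0000001, weight = 1.
Tally weights:
  weight 0: 1 codewords.
  weight 1: 1 codewords.
  weight 3: 1 codewords.
  weight 4: 2 codewords.
  weight 5: 2 codewords.
  weight 6: 1 codewords.
Minimum distance d = smallest w > 0 with A_w > 0 = 1.
Sanity: Σ A_w = 8 = 2^3 = 8 ✓.


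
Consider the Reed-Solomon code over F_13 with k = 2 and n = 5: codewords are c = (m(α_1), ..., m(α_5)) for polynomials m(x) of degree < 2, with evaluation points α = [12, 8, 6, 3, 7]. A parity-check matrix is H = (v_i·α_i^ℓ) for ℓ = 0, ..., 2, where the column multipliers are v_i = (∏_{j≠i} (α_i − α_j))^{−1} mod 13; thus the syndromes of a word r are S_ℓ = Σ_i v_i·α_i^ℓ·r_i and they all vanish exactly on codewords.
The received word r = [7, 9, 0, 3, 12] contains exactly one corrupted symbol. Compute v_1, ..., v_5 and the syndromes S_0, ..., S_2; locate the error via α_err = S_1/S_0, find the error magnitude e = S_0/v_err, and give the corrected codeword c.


S = (2, 3, 11), error at position 2, error magnitude e = 11, c = [7, 11, 0, 3, 12].

Step 1: column multipliers v_i = (∏_{j≠i}(α_i − α_j))^{−1} mod 13.
  i = 1 (α = 12): (12−8)(12−6)(12−3)(12−7) = 4·6·9·5 = 1080 ≡ 1, so v_1 = 1^{−1} = 1 (mod 13).
  i = 2 (α = 8): (8−12)(8−6)(8−3)(8−7) = (−4)·2·5·1 = −40 ≡ 12, so v_2 = 12^{−1} = 12 (mod 13).
  i = 3 (α = 6): (6−12)(6−8)(6−3)(6−7) = (−6)·(−2)·3·(−1) = −36 ≡ 3, so v_3 = 3^{−1} = 9 (mod 13).
  i = 4 (α = 3): (3−12)(3−8)(3−6)(3−7) = (−9)·(−5)·(−3)·(−4) = 540 ≡ 7, so v_4 = 7^{−1} = 2 (mod 13).
  i = 5 (α = 7): (7−12)(7−8)(7−6)(7−3) = (−5)·(−1)·1·4 = 20 ≡ 7, so v_5 = 7^{−1} = 2 (mod 13).
  v = [1, 12, 9, 2, 2].
Step 2: syndromes of r = [7, 9, 0, 3, 12] (all sums mod 13).
  S_0 = Σ v_i r_i = 1·7 + 12·9 + 9·0 + 2·3 + 2·12 = 145 ≡ 2.
  S_1 = Σ v_i α_i r_i = 1·12·7 + 12·8·9 + 9·6·0 + 2·3·3 + 2·7·12 = 1134 ≡ 3.
  α_i^2 mod 13 = [1, 12, 10, 9, 10].
  S_2 = Σ v_i α_i^2 r_i = 1·1·7 + 12·12·9 + 9·10·0 + 2·9·3 + 2·10·12 = 1597 ≡ 11.
  S = (2, 3, 11) ≠ 0, so r is not a codeword (an error is present).
Step 3: locate the error. For a single error e at position i, S_ℓ = v_i·e·α_i^ℓ, so α_err = S_1/S_0.
  S_0^{−1} = 2^{−1} = 7 (mod 13), so α_err = 3·7 = 21 ≡ 8 = α_2. Error position i = 2.
  Consistency check: S_2/S_1 = 11·9 = 99 ≡ 8 = α_err ✓ (single-error assumption holds).
Step 4: error magnitude e = S_0/v_2 = S_0·∏_{j≠2}(α_2 − α_j) = 2·12 = 24 ≡ 11 (mod 13).
Step 5: correct position 2: c_2 = r_2 − e = 9 − 11 ≡ 11 (mod 13). Hence c = [7, 11, 0, 3, 12].
  Check: interpolating c through the α_i gives m(x) = 6 + 12·x (degree < 2) with m(α_i) = c_i for every i, so c is indeed a codeword.


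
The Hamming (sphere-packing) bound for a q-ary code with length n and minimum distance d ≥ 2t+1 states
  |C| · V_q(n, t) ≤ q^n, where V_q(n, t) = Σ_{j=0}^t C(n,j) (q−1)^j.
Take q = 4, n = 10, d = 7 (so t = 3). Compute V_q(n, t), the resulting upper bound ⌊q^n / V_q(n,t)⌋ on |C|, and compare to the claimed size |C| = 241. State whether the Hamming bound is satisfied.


V_q(n, t) = 3676, q^n = 1048576, Hamming bound = 285, |C| = 241 ≤ bound (satisfied).

Step 1: Compute V_q(n, t) = Σ_{j=0}^3 C(n, j) (q−1)^j.
  j = 0: C(10,0)·(3)^0 = 1·1 = 1.
  j = 1: C(10,1)·(3)^1 = 10·3 = 30.
  j = 2: C(10,2)·(3)^2 = 45·9 = 405.
  j = 3: C(10,3)·(3)^3 = 120·27 = 3240.
  V_q(n, t) = 1 + 30 + 405 + 3240 = 3676.
Step 2: q^n = 4^10 = 1048576.
Step 3: Hamming bound ⌊q^n / V_q(n,t)⌋ = ⌊1048576/3676⌋ = 285.
Step 4: Compare |C| = 241 to 285: satisfied.
The claimed |C| lies below the Hamming bound.
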